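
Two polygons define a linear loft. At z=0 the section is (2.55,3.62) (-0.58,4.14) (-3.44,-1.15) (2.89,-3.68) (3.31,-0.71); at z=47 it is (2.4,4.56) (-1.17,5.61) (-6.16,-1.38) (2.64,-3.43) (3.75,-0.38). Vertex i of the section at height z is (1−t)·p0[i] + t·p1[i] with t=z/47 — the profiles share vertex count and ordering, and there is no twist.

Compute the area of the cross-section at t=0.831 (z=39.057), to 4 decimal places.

Area at t=0.831: 50.9651

Cross-section at t=0.831: each vertex is (1-t)·p0[i] + t·p1[i].
  v1: (1-0.831)·(2.55,3.62) + 0.831·(2.4,4.56) = (2.4253,4.4011)
  v2: (1-0.831)·(-0.58,4.14) + 0.831·(-1.17,5.61) = (-1.0703,5.3616)
  v3: (1-0.831)·(-3.44,-1.15) + 0.831·(-6.16,-1.38) = (-5.7003,-1.3411)
  v4: (1-0.831)·(2.89,-3.68) + 0.831·(2.64,-3.43) = (2.6822,-3.4723)
  v5: (1-0.831)·(3.31,-0.71) + 0.831·(3.75,-0.38) = (3.6756,-0.4358)
Shoelace sum Σ(x_i·y_{i+1} − x_{i+1}·y_i):
  i=1: 2.4253·5.3616 − -1.0703·4.4011 = +17.7142 (running +17.7142)
  i=2: -1.0703·-1.3411 − -5.7003·5.3616 = +31.9981 (running +49.7122)
  i=3: -5.7003·-3.4723 − 2.6822·-1.3411 = +23.3902 (running +73.1024)
  i=4: 2.6822·-0.4358 − 3.6756·-3.4723 = +11.5939 (running +84.6963)
  i=5: 3.6756·4.4011 − 2.4253·-0.4358 = +17.2339 (running +101.9302)
Area = |Σ|/2 = |101.9302|/2 = 50.9651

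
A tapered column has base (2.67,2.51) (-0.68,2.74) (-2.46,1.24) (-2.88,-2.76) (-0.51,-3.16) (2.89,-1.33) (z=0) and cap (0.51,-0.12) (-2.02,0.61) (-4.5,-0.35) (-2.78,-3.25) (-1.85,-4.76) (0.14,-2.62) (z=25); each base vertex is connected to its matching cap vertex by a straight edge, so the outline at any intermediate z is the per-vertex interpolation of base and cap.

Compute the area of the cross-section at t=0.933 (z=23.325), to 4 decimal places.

Area at t=0.933: 16.3315

Cross-section at t=0.933: each vertex is (1-t)·p0[i] + t·p1[i].
  v1: (1-0.933)·(2.67,2.51) + 0.933·(0.51,-0.12) = (0.6547,0.0562)
  v2: (1-0.933)·(-0.68,2.74) + 0.933·(-2.02,0.61) = (-1.9302,0.7527)
  v3: (1-0.933)·(-2.46,1.24) + 0.933·(-4.5,-0.35) = (-4.3633,-0.2435)
  v4: (1-0.933)·(-2.88,-2.76) + 0.933·(-2.78,-3.25) = (-2.7867,-3.2172)
  v5: (1-0.933)·(-0.51,-3.16) + 0.933·(-1.85,-4.76) = (-1.7602,-4.6528)
  v6: (1-0.933)·(2.89,-1.33) + 0.933·(0.14,-2.62) = (0.3242,-2.5336)
Shoelace sum Σ(x_i·y_{i+1} − x_{i+1}·y_i):
  i=1: 0.6547·0.7527 − -1.9302·0.0562 = +0.6013 (running +0.6013)
  i=2: -1.9302·-0.2435 − -4.3633·0.7527 = +3.7543 (running +4.3556)
  i=3: -4.3633·-3.2172 − -2.7867·-0.2435 = +13.3591 (running +17.7146)
  i=4: -2.7867·-4.6528 − -1.7602·-3.2172 = +7.3030 (running +25.0177)
  i=5: -1.7602·-2.5336 − 0.3242·-4.6528 = +5.9683 (running +30.9860)
  i=6: 0.3242·0.0562 − 0.6547·-2.5336 = +1.6770 (running +32.6630)
Area = |Σ|/2 = |32.6630|/2 = 16.3315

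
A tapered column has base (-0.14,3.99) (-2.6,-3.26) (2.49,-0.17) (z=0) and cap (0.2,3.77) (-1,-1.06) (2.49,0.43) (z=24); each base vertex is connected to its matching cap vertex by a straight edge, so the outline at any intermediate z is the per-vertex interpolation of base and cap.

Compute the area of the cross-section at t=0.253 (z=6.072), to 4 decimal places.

Cross-section at t=0.253: each vertex is (1-t)·p0[i] + t·p1[i].
  v1: (1-0.253)·(-0.14,3.99) + 0.253·(0.2,3.77) = (-0.0540,3.9343)
  v2: (1-0.253)·(-2.6,-3.26) + 0.253·(-1,-1.06) = (-2.1952,-2.7034)
  v3: (1-0.253)·(2.49,-0.17) + 0.253·(2.49,0.43) = (2.4900,-0.0182)
Shoelace sum Σ(x_i·y_{i+1} − x_{i+1}·y_i):
  i=1: -0.0540·-2.7034 − -2.1952·3.9343 = +8.7826 (running +8.7826)
  i=2: -2.1952·-0.0182 − 2.4900·-2.7034 = +6.7714 (running +15.5540)
  i=3: 2.4900·3.9343 − -0.0540·-0.0182 = +9.7955 (running +25.3495)
Area = |Σ|/2 = |25.3495|/2 = 12.6748

Area at t=0.253: 12.6748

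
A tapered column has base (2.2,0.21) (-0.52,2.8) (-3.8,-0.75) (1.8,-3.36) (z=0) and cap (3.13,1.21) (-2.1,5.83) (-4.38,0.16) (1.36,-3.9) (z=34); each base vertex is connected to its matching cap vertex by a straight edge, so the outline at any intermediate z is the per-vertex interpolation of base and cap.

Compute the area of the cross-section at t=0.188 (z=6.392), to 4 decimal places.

Cross-section at t=0.188: each vertex is (1-t)·p0[i] + t·p1[i].
  v1: (1-0.188)·(2.2,0.21) + 0.188·(3.13,1.21) = (2.3748,0.3980)
  v2: (1-0.188)·(-0.52,2.8) + 0.188·(-2.1,5.83) = (-0.8170,3.3696)
  v3: (1-0.188)·(-3.8,-0.75) + 0.188·(-4.38,0.16) = (-3.9090,-0.5789)
  v4: (1-0.188)·(1.8,-3.36) + 0.188·(1.36,-3.9) = (1.7173,-3.4615)
Shoelace sum Σ(x_i·y_{i+1} − x_{i+1}·y_i):
  i=1: 2.3748·3.3696 − -0.8170·0.3980 = +8.3275 (running +8.3275)
  i=2: -0.8170·-0.5789 − -3.9090·3.3696 = +13.6451 (running +21.9726)
  i=3: -3.9090·-3.4615 − 1.7173·-0.5789 = +14.5254 (running +36.4980)
  i=4: 1.7173·0.3980 − 2.3748·-3.4615 = +8.9040 (running +45.4020)
Area = |Σ|/2 = |45.4020|/2 = 22.7010

Area at t=0.188: 22.7010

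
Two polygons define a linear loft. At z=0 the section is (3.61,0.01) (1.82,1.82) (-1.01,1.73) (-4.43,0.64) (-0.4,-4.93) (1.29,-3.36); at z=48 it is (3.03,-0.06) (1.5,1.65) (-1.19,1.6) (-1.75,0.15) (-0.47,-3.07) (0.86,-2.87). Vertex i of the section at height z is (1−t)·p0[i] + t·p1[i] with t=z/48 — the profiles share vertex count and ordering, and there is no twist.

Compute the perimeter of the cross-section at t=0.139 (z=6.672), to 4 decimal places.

Cross-section at t=0.139: each vertex is (1-t)·p0[i] + t·p1[i].
  v1: (1-0.139)·(3.61,0.01) + 0.139·(3.03,-0.06) = (3.5294,0.0003)
  v2: (1-0.139)·(1.82,1.82) + 0.139·(1.5,1.65) = (1.7755,1.7964)
  v3: (1-0.139)·(-1.01,1.73) + 0.139·(-1.19,1.6) = (-1.0350,1.7119)
  v4: (1-0.139)·(-4.43,0.64) + 0.139·(-1.75,0.15) = (-4.0575,0.5719)
  v5: (1-0.139)·(-0.4,-4.93) + 0.139·(-0.47,-3.07) = (-0.4097,-4.6715)
  v6: (1-0.139)·(1.29,-3.36) + 0.139·(0.86,-2.87) = (1.2302,-3.2919)
Perimeter = Σ |v_{i+1} − v_i|:
  edge 1→2: √(-1.7539² + 1.7961²) = 2.5104 (running 2.5104)
  edge 2→3: √(-2.8105² + -0.0844²) = 2.8118 (running 5.3222)
  edge 3→4: √(-3.0225² + -1.1400²) = 3.2303 (running 8.5525)
  edge 4→5: √(3.6477² + -5.2433²) = 6.3874 (running 14.9399)
  edge 5→6: √(1.6400² + 1.3796²) = 2.1431 (running 17.0830)
  edge 6→1: √(2.2992² + 3.2922²) = 4.0155 (running 21.0985)
Perimeter = 21.0985

Perimeter at t=0.139: 21.0985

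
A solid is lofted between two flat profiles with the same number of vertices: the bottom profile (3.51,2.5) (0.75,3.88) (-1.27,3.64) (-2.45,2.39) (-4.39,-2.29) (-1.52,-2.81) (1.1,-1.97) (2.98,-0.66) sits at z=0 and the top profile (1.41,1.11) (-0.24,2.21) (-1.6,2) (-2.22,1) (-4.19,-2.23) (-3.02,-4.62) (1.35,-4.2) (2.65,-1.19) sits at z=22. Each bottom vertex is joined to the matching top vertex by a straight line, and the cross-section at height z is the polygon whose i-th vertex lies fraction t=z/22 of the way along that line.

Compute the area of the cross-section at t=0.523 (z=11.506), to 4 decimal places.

Cross-section at t=0.523: each vertex is (1-t)·p0[i] + t·p1[i].
  v1: (1-0.523)·(3.51,2.5) + 0.523·(1.41,1.11) = (2.4117,1.7730)
  v2: (1-0.523)·(0.75,3.88) + 0.523·(-0.24,2.21) = (0.2322,3.0066)
  v3: (1-0.523)·(-1.27,3.64) + 0.523·(-1.6,2) = (-1.4426,2.7823)
  v4: (1-0.523)·(-2.45,2.39) + 0.523·(-2.22,1) = (-2.3297,1.6630)
  v5: (1-0.523)·(-4.39,-2.29) + 0.523·(-4.19,-2.23) = (-4.2854,-2.2586)
  v6: (1-0.523)·(-1.52,-2.81) + 0.523·(-3.02,-4.62) = (-2.3045,-3.7566)
  v7: (1-0.523)·(1.1,-1.97) + 0.523·(1.35,-4.2) = (1.2308,-3.1363)
  v8: (1-0.523)·(2.98,-0.66) + 0.523·(2.65,-1.19) = (2.8074,-0.9372)
Shoelace sum Σ(x_i·y_{i+1} − x_{i+1}·y_i):
  i=1: 2.4117·3.0066 − 0.2322·1.7730 = +6.8392 (running +6.8392)
  i=2: 0.2322·2.7823 − -1.4426·3.0066 = +4.9834 (running +11.8226)
  i=3: -1.4426·1.6630 − -2.3297·2.7823 = +4.0828 (running +15.9055)
  i=4: -2.3297·-2.2586 − -4.2854·1.6630 = +12.3887 (running +28.2942)
  i=5: -4.2854·-3.7566 − -2.3045·-2.2586 = +10.8937 (running +39.1878)
  i=6: -2.3045·-3.1363 − 1.2308·-3.7566 = +11.8511 (running +51.0389)
  i=7: 1.2308·-0.9372 − 2.8074·-3.1363 = +7.6514 (running +58.6903)
  i=8: 2.8074·1.7730 − 2.4117·-0.9372 = +7.2378 (running +65.9281)
Area = |Σ|/2 = |65.9281|/2 = 32.9641

Area at t=0.523: 32.9641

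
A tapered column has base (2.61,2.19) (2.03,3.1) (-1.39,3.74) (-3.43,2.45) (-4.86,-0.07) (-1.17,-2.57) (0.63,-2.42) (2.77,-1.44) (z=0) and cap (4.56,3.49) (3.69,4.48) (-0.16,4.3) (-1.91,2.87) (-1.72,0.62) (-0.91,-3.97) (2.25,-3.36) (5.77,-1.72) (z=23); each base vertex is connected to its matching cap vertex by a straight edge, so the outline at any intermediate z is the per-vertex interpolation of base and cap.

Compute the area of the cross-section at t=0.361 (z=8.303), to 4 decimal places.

Area at t=0.361: 39.6243

Cross-section at t=0.361: each vertex is (1-t)·p0[i] + t·p1[i].
  v1: (1-0.361)·(2.61,2.19) + 0.361·(4.56,3.49) = (3.3139,2.6593)
  v2: (1-0.361)·(2.03,3.1) + 0.361·(3.69,4.48) = (2.6293,3.5982)
  v3: (1-0.361)·(-1.39,3.74) + 0.361·(-0.16,4.3) = (-0.9460,3.9422)
  v4: (1-0.361)·(-3.43,2.45) + 0.361·(-1.91,2.87) = (-2.8813,2.6016)
  v5: (1-0.361)·(-4.86,-0.07) + 0.361·(-1.72,0.62) = (-3.7265,0.1791)
  v6: (1-0.361)·(-1.17,-2.57) + 0.361·(-0.91,-3.97) = (-1.0761,-3.0754)
  v7: (1-0.361)·(0.63,-2.42) + 0.361·(2.25,-3.36) = (1.2148,-2.7593)
  v8: (1-0.361)·(2.77,-1.44) + 0.361·(5.77,-1.72) = (3.8530,-1.5411)
Shoelace sum Σ(x_i·y_{i+1} − x_{i+1}·y_i):
  i=1: 3.3139·3.5982 − 2.6293·2.6593 = +4.9322 (running +4.9322)
  i=2: 2.6293·3.9422 − -0.9460·3.5982 = +13.7687 (running +18.7009)
  i=3: -0.9460·2.6016 − -2.8813·3.9422 = +8.8974 (running +27.5983)
  i=4: -2.8813·0.1791 − -3.7265·2.6016 = +9.1788 (running +36.7772)
  i=5: -3.7265·-3.0754 − -1.0761·0.1791 = +11.6531 (running +48.4302)
  i=6: -1.0761·-2.7593 − 1.2148·-3.0754 = +6.7055 (running +55.1357)
  i=7: 1.2148·-1.5411 − 3.8530·-2.7593 = +8.7596 (running +63.8953)
  i=8: 3.8530·2.6593 − 3.3139·-1.5411 = +15.3533 (running +79.2487)
Area = |Σ|/2 = |79.2487|/2 = 39.6243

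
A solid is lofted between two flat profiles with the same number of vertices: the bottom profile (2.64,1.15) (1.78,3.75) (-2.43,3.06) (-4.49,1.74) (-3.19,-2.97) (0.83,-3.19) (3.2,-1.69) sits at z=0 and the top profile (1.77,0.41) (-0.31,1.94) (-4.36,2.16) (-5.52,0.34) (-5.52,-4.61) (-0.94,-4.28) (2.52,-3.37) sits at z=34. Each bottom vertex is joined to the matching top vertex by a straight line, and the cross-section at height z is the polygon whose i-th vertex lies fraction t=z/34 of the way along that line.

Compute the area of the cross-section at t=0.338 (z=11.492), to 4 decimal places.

Cross-section at t=0.338: each vertex is (1-t)·p0[i] + t·p1[i].
  v1: (1-0.338)·(2.64,1.15) + 0.338·(1.77,0.41) = (2.3459,0.8999)
  v2: (1-0.338)·(1.78,3.75) + 0.338·(-0.31,1.94) = (1.0736,3.1382)
  v3: (1-0.338)·(-2.43,3.06) + 0.338·(-4.36,2.16) = (-3.0823,2.7558)
  v4: (1-0.338)·(-4.49,1.74) + 0.338·(-5.52,0.34) = (-4.8381,1.2668)
  v5: (1-0.338)·(-3.19,-2.97) + 0.338·(-5.52,-4.61) = (-3.9775,-3.5243)
  v6: (1-0.338)·(0.83,-3.19) + 0.338·(-0.94,-4.28) = (0.2317,-3.5584)
  v7: (1-0.338)·(3.2,-1.69) + 0.338·(2.52,-3.37) = (2.9702,-2.2578)
Shoelace sum Σ(x_i·y_{i+1} − x_{i+1}·y_i):
  i=1: 2.3459·3.1382 − 1.0736·0.8999 = +6.3960 (running +6.3960)
  i=2: 1.0736·2.7558 − -3.0823·3.1382 = +12.6316 (running +19.0276)
  i=3: -3.0823·1.2668 − -4.8381·2.7558 = +9.4282 (running +28.4559)
  i=4: -4.8381·-3.5243 − -3.9775·1.2668 = +22.0899 (running +50.5458)
  i=5: -3.9775·-3.5584 − 0.2317·-3.5243 = +14.9705 (running +65.5162)
  i=6: 0.2317·-2.2578 − 2.9702·-3.5584 = +10.0458 (running +75.5621)
  i=7: 2.9702·0.8999 − 2.3459·-2.2578 = +7.9695 (running +83.5316)
Area = |Σ|/2 = |83.5316|/2 = 41.7658

Area at t=0.338: 41.7658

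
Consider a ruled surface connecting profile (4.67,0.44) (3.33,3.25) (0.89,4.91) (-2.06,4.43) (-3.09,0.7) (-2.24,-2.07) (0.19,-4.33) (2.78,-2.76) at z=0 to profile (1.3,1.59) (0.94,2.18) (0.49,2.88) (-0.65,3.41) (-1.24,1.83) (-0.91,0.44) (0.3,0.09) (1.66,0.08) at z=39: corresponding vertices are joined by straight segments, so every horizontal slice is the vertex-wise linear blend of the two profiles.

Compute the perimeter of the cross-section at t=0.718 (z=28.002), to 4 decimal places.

Cross-section at t=0.718: each vertex is (1-t)·p0[i] + t·p1[i].
  v1: (1-0.718)·(4.67,0.44) + 0.718·(1.3,1.59) = (2.2503,1.2657)
  v2: (1-0.718)·(3.33,3.25) + 0.718·(0.94,2.18) = (1.6140,2.4817)
  v3: (1-0.718)·(0.89,4.91) + 0.718·(0.49,2.88) = (0.6028,3.4525)
  v4: (1-0.718)·(-2.06,4.43) + 0.718·(-0.65,3.41) = (-1.0476,3.6976)
  v5: (1-0.718)·(-3.09,0.7) + 0.718·(-1.24,1.83) = (-1.7617,1.5113)
  v6: (1-0.718)·(-2.24,-2.07) + 0.718·(-0.91,0.44) = (-1.2851,-0.2678)
  v7: (1-0.718)·(0.19,-4.33) + 0.718·(0.3,0.09) = (0.2690,-1.1564)
  v8: (1-0.718)·(2.78,-2.76) + 0.718·(1.66,0.08) = (1.9758,-0.7209)
Perimeter = Σ |v_{i+1} − v_i|:
  edge 1→2: √(-0.6364² + 1.2160²) = 1.3725 (running 1.3725)
  edge 2→3: √(-1.0112² + 0.9707²) = 1.4017 (running 2.7742)
  edge 3→4: √(-1.6504² + 0.2452²) = 1.6685 (running 4.4427)
  edge 4→5: √(-0.7141² + -2.1863²) = 2.3000 (running 6.7427)
  edge 5→6: √(0.4766² + -1.7792²) = 1.8419 (running 8.5846)
  edge 6→7: √(1.5540² + -0.8886²) = 1.7902 (running 10.3747)
  edge 7→8: √(1.7069² + 0.4356²) = 1.7616 (running 12.1363)
  edge 8→1: √(0.2745² + 1.9866²) = 2.0055 (running 14.1418)
Perimeter = 14.1418

Perimeter at t=0.718: 14.1418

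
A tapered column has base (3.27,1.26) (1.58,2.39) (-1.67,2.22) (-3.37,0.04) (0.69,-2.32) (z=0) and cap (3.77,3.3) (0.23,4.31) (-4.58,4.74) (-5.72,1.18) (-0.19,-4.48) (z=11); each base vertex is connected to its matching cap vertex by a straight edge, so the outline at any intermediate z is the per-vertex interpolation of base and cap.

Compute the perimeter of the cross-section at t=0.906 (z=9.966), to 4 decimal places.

Perimeter at t=0.906: 27.7425

Cross-section at t=0.906: each vertex is (1-t)·p0[i] + t·p1[i].
  v1: (1-0.906)·(3.27,1.26) + 0.906·(3.77,3.3) = (3.7230,3.1082)
  v2: (1-0.906)·(1.58,2.39) + 0.906·(0.23,4.31) = (0.3569,4.1295)
  v3: (1-0.906)·(-1.67,2.22) + 0.906·(-4.58,4.74) = (-4.3065,4.5031)
  v4: (1-0.906)·(-3.37,0.04) + 0.906·(-5.72,1.18) = (-5.4991,1.0728)
  v5: (1-0.906)·(0.69,-2.32) + 0.906·(-0.19,-4.48) = (-0.1073,-4.2770)
Perimeter = Σ |v_{i+1} − v_i|:
  edge 1→2: √(-3.3661² + 1.0213²) = 3.5176 (running 3.5176)
  edge 2→3: √(-4.6634² + 0.3736²) = 4.6783 (running 8.1959)
  edge 3→4: √(-1.1926² + -3.4303²) = 3.6317 (running 11.8276)
  edge 4→5: √(5.3918² + -5.3498²) = 7.5955 (running 19.4231)
  edge 5→1: √(3.8303² + 7.3852²) = 8.3194 (running 27.7425)
Perimeter = 27.7425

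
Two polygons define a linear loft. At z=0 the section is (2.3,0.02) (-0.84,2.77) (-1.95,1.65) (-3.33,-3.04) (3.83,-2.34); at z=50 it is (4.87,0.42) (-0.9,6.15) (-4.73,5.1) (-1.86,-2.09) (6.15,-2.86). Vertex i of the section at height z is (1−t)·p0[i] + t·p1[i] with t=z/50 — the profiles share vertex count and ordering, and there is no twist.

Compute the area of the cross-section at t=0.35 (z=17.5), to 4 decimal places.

Area at t=0.35: 33.1599

Cross-section at t=0.35: each vertex is (1-t)·p0[i] + t·p1[i].
  v1: (1-0.35)·(2.3,0.02) + 0.35·(4.87,0.42) = (3.1995,0.1600)
  v2: (1-0.35)·(-0.84,2.77) + 0.35·(-0.9,6.15) = (-0.8610,3.9530)
  v3: (1-0.35)·(-1.95,1.65) + 0.35·(-4.73,5.1) = (-2.9230,2.8575)
  v4: (1-0.35)·(-3.33,-3.04) + 0.35·(-1.86,-2.09) = (-2.8155,-2.7075)
  v5: (1-0.35)·(3.83,-2.34) + 0.35·(6.15,-2.86) = (4.6420,-2.5220)
Shoelace sum Σ(x_i·y_{i+1} − x_{i+1}·y_i):
  i=1: 3.1995·3.9530 − -0.8610·0.1600 = +12.7854 (running +12.7854)
  i=2: -0.8610·2.8575 − -2.9230·3.9530 = +9.0943 (running +21.8797)
  i=3: -2.9230·-2.7075 − -2.8155·2.8575 = +15.9593 (running +37.8390)
  i=4: -2.8155·-2.5220 − 4.6420·-2.7075 = +19.6689 (running +57.5079)
  i=5: 4.6420·0.1600 − 3.1995·-2.5220 = +8.8119 (running +66.3198)
Area = |Σ|/2 = |66.3198|/2 = 33.1599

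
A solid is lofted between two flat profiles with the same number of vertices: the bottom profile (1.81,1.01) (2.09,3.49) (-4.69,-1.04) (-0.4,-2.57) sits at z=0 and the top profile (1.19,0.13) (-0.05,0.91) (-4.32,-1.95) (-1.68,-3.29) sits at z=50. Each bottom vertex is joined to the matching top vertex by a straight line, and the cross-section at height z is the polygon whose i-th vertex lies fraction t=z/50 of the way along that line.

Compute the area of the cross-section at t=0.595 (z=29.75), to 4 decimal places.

Cross-section at t=0.595: each vertex is (1-t)·p0[i] + t·p1[i].
  v1: (1-0.595)·(1.81,1.01) + 0.595·(1.19,0.13) = (1.4411,0.4864)
  v2: (1-0.595)·(2.09,3.49) + 0.595·(-0.05,0.91) = (0.8167,1.9549)
  v3: (1-0.595)·(-4.69,-1.04) + 0.595·(-4.32,-1.95) = (-4.4699,-1.5815)
  v4: (1-0.595)·(-0.4,-2.57) + 0.595·(-1.68,-3.29) = (-1.1616,-2.9984)
Shoelace sum Σ(x_i·y_{i+1} − x_{i+1}·y_i):
  i=1: 1.4411·1.9549 − 0.8167·0.4864 = +2.4200 (running +2.4200)
  i=2: 0.8167·-1.5815 − -4.4699·1.9549 = +7.4465 (running +9.8665)
  i=3: -4.4699·-2.9984 − -1.1616·-1.5815 = +11.5654 (running +21.4319)
  i=4: -1.1616·0.4864 − 1.4411·-2.9984 = +3.7560 (running +25.1879)
Area = |Σ|/2 = |25.1879|/2 = 12.5939

Area at t=0.595: 12.5939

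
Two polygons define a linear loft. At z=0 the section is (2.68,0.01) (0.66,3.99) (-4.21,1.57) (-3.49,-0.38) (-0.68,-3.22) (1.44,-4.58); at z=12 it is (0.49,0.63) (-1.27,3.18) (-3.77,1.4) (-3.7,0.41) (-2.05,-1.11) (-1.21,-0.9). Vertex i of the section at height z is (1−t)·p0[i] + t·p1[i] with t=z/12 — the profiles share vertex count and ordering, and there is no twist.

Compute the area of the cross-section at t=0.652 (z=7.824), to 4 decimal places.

Area at t=0.652: 17.2329

Cross-section at t=0.652: each vertex is (1-t)·p0[i] + t·p1[i].
  v1: (1-0.652)·(2.68,0.01) + 0.652·(0.49,0.63) = (1.2521,0.4142)
  v2: (1-0.652)·(0.66,3.99) + 0.652·(-1.27,3.18) = (-0.5984,3.4619)
  v3: (1-0.652)·(-4.21,1.57) + 0.652·(-3.77,1.4) = (-3.9231,1.4592)
  v4: (1-0.652)·(-3.49,-0.38) + 0.652·(-3.7,0.41) = (-3.6269,0.1351)
  v5: (1-0.652)·(-0.68,-3.22) + 0.652·(-2.05,-1.11) = (-1.5732,-1.8443)
  v6: (1-0.652)·(1.44,-4.58) + 0.652·(-1.21,-0.9) = (-0.2878,-2.1806)
Shoelace sum Σ(x_i·y_{i+1} − x_{i+1}·y_i):
  i=1: 1.2521·3.4619 − -0.5984·0.4142 = +4.5826 (running +4.5826)
  i=2: -0.5984·1.4592 − -3.9231·3.4619 = +12.7083 (running +17.2908)
  i=3: -3.9231·0.1351 − -3.6269·1.4592 = +4.7623 (running +22.0531)
  i=4: -3.6269·-1.8443 − -1.5732·0.1351 = +6.9016 (running +28.9547)
  i=5: -1.5732·-2.1806 − -0.2878·-1.8443 = +2.8999 (running +31.8546)
  i=6: -0.2878·0.4142 − 1.2521·-2.1806 = +2.6112 (running +34.4658)
Area = |Σ|/2 = |34.4658|/2 = 17.2329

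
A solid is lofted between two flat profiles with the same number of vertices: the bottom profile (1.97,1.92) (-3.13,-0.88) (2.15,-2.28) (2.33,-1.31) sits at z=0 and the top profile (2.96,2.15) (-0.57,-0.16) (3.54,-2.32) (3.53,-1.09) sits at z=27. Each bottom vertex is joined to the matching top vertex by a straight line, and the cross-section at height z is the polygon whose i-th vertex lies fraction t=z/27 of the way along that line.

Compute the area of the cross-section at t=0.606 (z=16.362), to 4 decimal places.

Cross-section at t=0.606: each vertex is (1-t)·p0[i] + t·p1[i].
  v1: (1-0.606)·(1.97,1.92) + 0.606·(2.96,2.15) = (2.5699,2.0594)
  v2: (1-0.606)·(-3.13,-0.88) + 0.606·(-0.57,-0.16) = (-1.5786,-0.4437)
  v3: (1-0.606)·(2.15,-2.28) + 0.606·(3.54,-2.32) = (2.9923,-2.3042)
  v4: (1-0.606)·(2.33,-1.31) + 0.606·(3.53,-1.09) = (3.0572,-1.1767)
Shoelace sum Σ(x_i·y_{i+1} − x_{i+1}·y_i):
  i=1: 2.5699·-0.4437 − -1.5786·2.0594 = +2.1108 (running +2.1108)
  i=2: -1.5786·-2.3042 − 2.9923·-0.4437 = +4.9652 (running +7.0760)
  i=3: 2.9923·-1.1767 − 3.0572·-2.3042 = +3.5235 (running +10.5995)
  i=4: 3.0572·2.0594 − 2.5699·-1.1767 = +9.3199 (running +19.9194)
Area = |Σ|/2 = |19.9194|/2 = 9.9597

Area at t=0.606: 9.9597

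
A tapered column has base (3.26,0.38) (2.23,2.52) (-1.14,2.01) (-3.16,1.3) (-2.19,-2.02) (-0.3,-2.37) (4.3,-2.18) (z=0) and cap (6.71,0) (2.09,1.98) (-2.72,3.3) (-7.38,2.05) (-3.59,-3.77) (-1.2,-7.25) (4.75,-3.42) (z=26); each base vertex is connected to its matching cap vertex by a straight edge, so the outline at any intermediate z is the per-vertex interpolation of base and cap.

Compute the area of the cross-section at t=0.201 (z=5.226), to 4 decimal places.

Cross-section at t=0.201: each vertex is (1-t)·p0[i] + t·p1[i].
  v1: (1-0.201)·(3.26,0.38) + 0.201·(6.71,0) = (3.9534,0.3036)
  v2: (1-0.201)·(2.23,2.52) + 0.201·(2.09,1.98) = (2.2019,2.4115)
  v3: (1-0.201)·(-1.14,2.01) + 0.201·(-2.72,3.3) = (-1.4576,2.2693)
  v4: (1-0.201)·(-3.16,1.3) + 0.201·(-7.38,2.05) = (-4.0082,1.4507)
  v5: (1-0.201)·(-2.19,-2.02) + 0.201·(-3.59,-3.77) = (-2.4714,-2.3718)
  v6: (1-0.201)·(-0.3,-2.37) + 0.201·(-1.2,-7.25) = (-0.4809,-3.3509)
  v7: (1-0.201)·(4.3,-2.18) + 0.201·(4.75,-3.42) = (4.3904,-2.4292)
Shoelace sum Σ(x_i·y_{i+1} − x_{i+1}·y_i):
  i=1: 3.9534·2.4115 − 2.2019·0.3036 = +8.8651 (running +8.8651)
  i=2: 2.2019·2.2693 − -1.4576·2.4115 = +8.5116 (running +17.3766)
  i=3: -1.4576·1.4507 − -4.0082·2.2693 = +6.9812 (running +24.3578)
  i=4: -4.0082·-2.3718 − -2.4714·1.4507 = +13.0919 (running +37.4497)
  i=5: -2.4714·-3.3509 − -0.4809·-2.3718 = +7.1408 (running +44.5905)
  i=6: -0.4809·-2.4292 − 4.3904·-3.3509 = +15.8801 (running +60.4706)
  i=7: 4.3904·0.3036 − 3.9534·-2.4292 = +10.9369 (running +71.4075)
Area = |Σ|/2 = |71.4075|/2 = 35.7038

Area at t=0.201: 35.7038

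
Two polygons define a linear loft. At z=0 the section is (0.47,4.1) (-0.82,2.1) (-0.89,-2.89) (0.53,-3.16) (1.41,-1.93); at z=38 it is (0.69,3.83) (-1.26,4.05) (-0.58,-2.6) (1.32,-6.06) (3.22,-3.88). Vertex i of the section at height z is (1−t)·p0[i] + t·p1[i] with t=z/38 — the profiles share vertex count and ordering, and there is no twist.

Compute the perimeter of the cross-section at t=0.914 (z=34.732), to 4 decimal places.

Cross-section at t=0.914: each vertex is (1-t)·p0[i] + t·p1[i].
  v1: (1-0.914)·(0.47,4.1) + 0.914·(0.69,3.83) = (0.6711,3.8532)
  v2: (1-0.914)·(-0.82,2.1) + 0.914·(-1.26,4.05) = (-1.2222,3.8823)
  v3: (1-0.914)·(-0.89,-2.89) + 0.914·(-0.58,-2.6) = (-0.6067,-2.6249)
  v4: (1-0.914)·(0.53,-3.16) + 0.914·(1.32,-6.06) = (1.2521,-5.8106)
  v5: (1-0.914)·(1.41,-1.93) + 0.914·(3.22,-3.88) = (3.0643,-3.7123)
Perimeter = Σ |v_{i+1} − v_i|:
  edge 1→2: √(-1.8932² + 0.0291²) = 1.8935 (running 1.8935)
  edge 2→3: √(0.6155² + -6.5072²) = 6.5363 (running 8.4297)
  edge 3→4: √(1.8587² + -3.1857²) = 3.6883 (running 12.1180)
  edge 4→5: √(1.8123² + 2.0983²) = 2.7726 (running 14.8906)
  edge 5→1: √(-2.3933² + 7.5655²) = 7.9350 (running 22.8256)
Perimeter = 22.8256

Perimeter at t=0.914: 22.8256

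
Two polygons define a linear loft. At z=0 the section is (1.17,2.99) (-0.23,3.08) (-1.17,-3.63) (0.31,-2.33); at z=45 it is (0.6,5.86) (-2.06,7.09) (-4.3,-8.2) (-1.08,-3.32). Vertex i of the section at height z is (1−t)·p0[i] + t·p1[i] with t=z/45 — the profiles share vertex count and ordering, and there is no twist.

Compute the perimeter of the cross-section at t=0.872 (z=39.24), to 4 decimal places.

Perimeter at t=0.872: 31.2356

Cross-section at t=0.872: each vertex is (1-t)·p0[i] + t·p1[i].
  v1: (1-0.872)·(1.17,2.99) + 0.872·(0.6,5.86) = (0.6730,5.4926)
  v2: (1-0.872)·(-0.23,3.08) + 0.872·(-2.06,7.09) = (-1.8258,6.5767)
  v3: (1-0.872)·(-1.17,-3.63) + 0.872·(-4.3,-8.2) = (-3.8994,-7.6150)
  v4: (1-0.872)·(0.31,-2.33) + 0.872·(-1.08,-3.32) = (-0.9021,-3.1933)
Perimeter = Σ |v_{i+1} − v_i|:
  edge 1→2: √(-2.4987² + 1.0841²) = 2.7238 (running 2.7238)
  edge 2→3: √(-2.0736² + -14.1918²) = 14.3424 (running 17.0662)
  edge 3→4: √(2.9973² + 4.4218²) = 5.3419 (running 22.4081)
  edge 4→1: √(1.5750² + 8.6859²) = 8.8276 (running 31.2356)
Perimeter = 31.2356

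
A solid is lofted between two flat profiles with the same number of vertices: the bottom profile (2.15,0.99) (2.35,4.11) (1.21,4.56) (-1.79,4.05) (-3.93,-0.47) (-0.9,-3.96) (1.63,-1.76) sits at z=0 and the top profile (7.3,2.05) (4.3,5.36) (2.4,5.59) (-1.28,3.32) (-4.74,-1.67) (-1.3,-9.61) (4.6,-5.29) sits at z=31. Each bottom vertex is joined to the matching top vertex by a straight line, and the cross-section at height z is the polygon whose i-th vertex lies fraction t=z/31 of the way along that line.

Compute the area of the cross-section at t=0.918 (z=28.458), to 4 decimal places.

Cross-section at t=0.918: each vertex is (1-t)·p0[i] + t·p1[i].
  v1: (1-0.918)·(2.15,0.99) + 0.918·(7.3,2.05) = (6.8777,1.9631)
  v2: (1-0.918)·(2.35,4.11) + 0.918·(4.3,5.36) = (4.1401,5.2575)
  v3: (1-0.918)·(1.21,4.56) + 0.918·(2.4,5.59) = (2.3024,5.5055)
  v4: (1-0.918)·(-1.79,4.05) + 0.918·(-1.28,3.32) = (-1.3218,3.3799)
  v5: (1-0.918)·(-3.93,-0.47) + 0.918·(-4.74,-1.67) = (-4.6736,-1.5716)
  v6: (1-0.918)·(-0.9,-3.96) + 0.918·(-1.3,-9.61) = (-1.2672,-9.1467)
  v7: (1-0.918)·(1.63,-1.76) + 0.918·(4.6,-5.29) = (4.3565,-5.0005)
Shoelace sum Σ(x_i·y_{i+1} − x_{i+1}·y_i):
  i=1: 6.8777·5.2575 − 4.1401·1.9631 = +28.0322 (running +28.0322)
  i=2: 4.1401·5.5055 − 2.3024·5.2575 = +10.6885 (running +38.7207)
  i=3: 2.3024·3.3799 − -1.3218·5.5055 = +15.0592 (running +53.7799)
  i=4: -1.3218·-1.5716 − -4.6736·3.3799 = +17.8734 (running +71.6533)
  i=5: -4.6736·-9.1467 − -1.2672·-1.5716 = +40.7563 (running +112.4096)
  i=6: -1.2672·-5.0005 − 4.3565·-9.1467 = +46.1839 (running +158.5935)
  i=7: 4.3565·1.9631 − 6.8777·-5.0005 = +42.9443 (running +201.5378)
Area = |Σ|/2 = |201.5378|/2 = 100.7689

Area at t=0.918: 100.7689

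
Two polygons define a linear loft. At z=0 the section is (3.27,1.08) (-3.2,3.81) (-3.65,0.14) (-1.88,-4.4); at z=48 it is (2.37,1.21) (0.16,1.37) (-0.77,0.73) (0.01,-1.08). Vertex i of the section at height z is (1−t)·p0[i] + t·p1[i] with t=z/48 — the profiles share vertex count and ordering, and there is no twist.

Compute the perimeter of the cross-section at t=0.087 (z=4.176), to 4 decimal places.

Cross-section at t=0.087: each vertex is (1-t)·p0[i] + t·p1[i].
  v1: (1-0.087)·(3.27,1.08) + 0.087·(2.37,1.21) = (3.1917,1.0913)
  v2: (1-0.087)·(-3.2,3.81) + 0.087·(0.16,1.37) = (-2.9077,3.5977)
  v3: (1-0.087)·(-3.65,0.14) + 0.087·(-0.77,0.73) = (-3.3994,0.1913)
  v4: (1-0.087)·(-1.88,-4.4) + 0.087·(0.01,-1.08) = (-1.7156,-4.1112)
Perimeter = Σ |v_{i+1} − v_i|:
  edge 1→2: √(-6.0994² + 2.5064²) = 6.5943 (running 6.5943)
  edge 2→3: √(-0.4918² + -3.4064²) = 3.4417 (running 10.0360)
  edge 3→4: √(1.6839² + -4.3025²) = 4.6203 (running 14.6562)
  edge 4→1: √(4.9073² + 5.2025²) = 7.1517 (running 21.8080)
Perimeter = 21.8080

Perimeter at t=0.087: 21.8080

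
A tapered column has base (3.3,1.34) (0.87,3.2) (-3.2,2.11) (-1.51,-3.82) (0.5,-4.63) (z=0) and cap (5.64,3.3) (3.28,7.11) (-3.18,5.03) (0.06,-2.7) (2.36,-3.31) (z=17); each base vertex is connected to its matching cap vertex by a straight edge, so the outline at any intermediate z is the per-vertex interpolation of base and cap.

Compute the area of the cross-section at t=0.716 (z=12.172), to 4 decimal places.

Cross-section at t=0.716: each vertex is (1-t)·p0[i] + t·p1[i].
  v1: (1-0.716)·(3.3,1.34) + 0.716·(5.64,3.3) = (4.9754,2.7434)
  v2: (1-0.716)·(0.87,3.2) + 0.716·(3.28,7.11) = (2.5956,5.9996)
  v3: (1-0.716)·(-3.2,2.11) + 0.716·(-3.18,5.03) = (-3.1857,4.2007)
  v4: (1-0.716)·(-1.51,-3.82) + 0.716·(0.06,-2.7) = (-0.3859,-3.0181)
  v5: (1-0.716)·(0.5,-4.63) + 0.716·(2.36,-3.31) = (1.8318,-3.6849)
Shoelace sum Σ(x_i·y_{i+1} − x_{i+1}·y_i):
  i=1: 4.9754·5.9996 − 2.5956·2.7434 = +22.7299 (running +22.7299)
  i=2: 2.5956·4.2007 − -3.1857·5.9996 = +30.0159 (running +52.7458)
  i=3: -3.1857·-3.0181 − -0.3859·4.2007 = +11.2356 (running +63.9814)
  i=4: -0.3859·-3.6849 − 1.8318·-3.0181 = +6.9503 (running +70.9317)
  i=5: 1.8318·2.7434 − 4.9754·-3.6849 = +23.3591 (running +94.2908)
Area = |Σ|/2 = |94.2908|/2 = 47.1454

Area at t=0.716: 47.1454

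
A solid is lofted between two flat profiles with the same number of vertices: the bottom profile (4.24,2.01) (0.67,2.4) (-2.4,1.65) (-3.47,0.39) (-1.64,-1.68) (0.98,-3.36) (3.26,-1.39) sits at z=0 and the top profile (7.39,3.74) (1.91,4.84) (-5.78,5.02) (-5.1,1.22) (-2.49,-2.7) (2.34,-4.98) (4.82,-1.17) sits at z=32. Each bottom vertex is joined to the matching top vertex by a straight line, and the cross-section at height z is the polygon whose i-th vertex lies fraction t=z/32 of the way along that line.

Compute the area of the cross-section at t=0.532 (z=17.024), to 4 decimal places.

Cross-section at t=0.532: each vertex is (1-t)·p0[i] + t·p1[i].
  v1: (1-0.532)·(4.24,2.01) + 0.532·(7.39,3.74) = (5.9158,2.9304)
  v2: (1-0.532)·(0.67,2.4) + 0.532·(1.91,4.84) = (1.3297,3.6981)
  v3: (1-0.532)·(-2.4,1.65) + 0.532·(-5.78,5.02) = (-4.1982,3.4428)
  v4: (1-0.532)·(-3.47,0.39) + 0.532·(-5.1,1.22) = (-4.3372,0.8316)
  v5: (1-0.532)·(-1.64,-1.68) + 0.532·(-2.49,-2.7) = (-2.0922,-2.2226)
  v6: (1-0.532)·(0.98,-3.36) + 0.532·(2.34,-4.98) = (1.7035,-4.2218)
  v7: (1-0.532)·(3.26,-1.39) + 0.532·(4.82,-1.17) = (4.0899,-1.2730)
Shoelace sum Σ(x_i·y_{i+1} − x_{i+1}·y_i):
  i=1: 5.9158·3.6981 − 1.3297·2.9304 = +17.9807 (running +17.9807)
  i=2: 1.3297·3.4428 − -4.1982·3.6981 = +20.1030 (running +38.0837)
  i=3: -4.1982·0.8316 − -4.3372·3.4428 = +11.4411 (running +49.5248)
  i=4: -4.3372·-2.2226 − -2.0922·0.8316 = +11.3797 (running +60.9045)
  i=5: -2.0922·-4.2218 − 1.7035·-2.2226 = +12.6192 (running +73.5238)
  i=6: 1.7035·-1.2730 − 4.0899·-4.2218 = +15.0985 (running +88.6222)
  i=7: 4.0899·2.9304 − 5.9158·-1.2730 = +19.5155 (running +108.1378)
Area = |Σ|/2 = |108.1378|/2 = 54.0689

Area at t=0.532: 54.0689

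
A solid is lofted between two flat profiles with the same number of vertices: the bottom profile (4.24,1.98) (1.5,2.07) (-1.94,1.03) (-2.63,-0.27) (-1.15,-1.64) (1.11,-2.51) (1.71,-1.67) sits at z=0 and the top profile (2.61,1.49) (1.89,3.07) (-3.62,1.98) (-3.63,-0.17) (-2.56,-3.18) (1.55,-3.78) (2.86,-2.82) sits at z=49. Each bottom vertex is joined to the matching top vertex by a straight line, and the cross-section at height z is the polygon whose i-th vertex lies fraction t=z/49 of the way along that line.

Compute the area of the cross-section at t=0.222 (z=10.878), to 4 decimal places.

Area at t=0.222: 21.6880

Cross-section at t=0.222: each vertex is (1-t)·p0[i] + t·p1[i].
  v1: (1-0.222)·(4.24,1.98) + 0.222·(2.61,1.49) = (3.8781,1.8712)
  v2: (1-0.222)·(1.5,2.07) + 0.222·(1.89,3.07) = (1.5866,2.2920)
  v3: (1-0.222)·(-1.94,1.03) + 0.222·(-3.62,1.98) = (-2.3130,1.2409)
  v4: (1-0.222)·(-2.63,-0.27) + 0.222·(-3.63,-0.17) = (-2.8520,-0.2478)
  v5: (1-0.222)·(-1.15,-1.64) + 0.222·(-2.56,-3.18) = (-1.4630,-1.9819)
  v6: (1-0.222)·(1.11,-2.51) + 0.222·(1.55,-3.78) = (1.2077,-2.7919)
  v7: (1-0.222)·(1.71,-1.67) + 0.222·(2.86,-2.82) = (1.9653,-1.9253)
Shoelace sum Σ(x_i·y_{i+1} − x_{i+1}·y_i):
  i=1: 3.8781·2.2920 − 1.5866·1.8712 = +5.9199 (running +5.9199)
  i=2: 1.5866·1.2409 − -2.3130·2.2920 = +7.2701 (running +13.1899)
  i=3: -2.3130·-0.2478 − -2.8520·1.2409 = +4.1122 (running +17.3021)
  i=4: -2.8520·-1.9819 − -1.4630·-0.2478 = +5.2898 (running +22.5919)
  i=5: -1.4630·-2.7919 − 1.2077·-1.9819 = +6.4781 (running +29.0701)
  i=6: 1.2077·-1.9253 − 1.9653·-2.7919 = +3.1619 (running +32.2319)
  i=7: 1.9653·1.8712 − 3.8781·-1.9253 = +11.1441 (running +43.3760)
Area = |Σ|/2 = |43.3760|/2 = 21.6880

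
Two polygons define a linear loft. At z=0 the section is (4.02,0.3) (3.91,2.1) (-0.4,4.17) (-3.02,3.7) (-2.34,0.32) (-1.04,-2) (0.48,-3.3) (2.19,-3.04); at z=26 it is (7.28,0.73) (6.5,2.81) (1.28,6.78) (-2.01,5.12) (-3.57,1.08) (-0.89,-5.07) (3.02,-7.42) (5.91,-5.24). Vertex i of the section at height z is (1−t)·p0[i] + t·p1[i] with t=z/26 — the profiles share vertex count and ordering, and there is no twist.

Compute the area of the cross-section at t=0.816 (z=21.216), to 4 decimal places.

Cross-section at t=0.816: each vertex is (1-t)·p0[i] + t·p1[i].
  v1: (1-0.816)·(4.02,0.3) + 0.816·(7.28,0.73) = (6.6802,0.6509)
  v2: (1-0.816)·(3.91,2.1) + 0.816·(6.5,2.81) = (6.0234,2.6794)
  v3: (1-0.816)·(-0.4,4.17) + 0.816·(1.28,6.78) = (0.9709,6.2998)
  v4: (1-0.816)·(-3.02,3.7) + 0.816·(-2.01,5.12) = (-2.1958,4.8587)
  v5: (1-0.816)·(-2.34,0.32) + 0.816·(-3.57,1.08) = (-3.3437,0.9402)
  v6: (1-0.816)·(-1.04,-2) + 0.816·(-0.89,-5.07) = (-0.9176,-4.5051)
  v7: (1-0.816)·(0.48,-3.3) + 0.816·(3.02,-7.42) = (2.5526,-6.6619)
  v8: (1-0.816)·(2.19,-3.04) + 0.816·(5.91,-5.24) = (5.2255,-4.8352)
Shoelace sum Σ(x_i·y_{i+1} − x_{i+1}·y_i):
  i=1: 6.6802·2.6794 − 6.0234·0.6509 = +13.9780 (running +13.9780)
  i=2: 6.0234·6.2998 − 0.9709·2.6794 = +35.3449 (running +49.3229)
  i=3: 0.9709·4.8587 − -2.1958·6.2998 = +18.5505 (running +67.8734)
  i=4: -2.1958·0.9402 − -3.3437·4.8587 = +14.1816 (running +82.0550)
  i=5: -3.3437·-4.5051 − -0.9176·0.9402 = +15.9264 (running +97.9813)
  i=6: -0.9176·-6.6619 − 2.5526·-4.5051 = +17.6129 (running +115.5943)
  i=7: 2.5526·-4.8352 − 5.2255·-6.6619 = +22.4695 (running +138.0637)
  i=8: 5.2255·0.6509 − 6.6802·-4.8352 = +35.7011 (running +173.7648)
Area = |Σ|/2 = |173.7648|/2 = 86.8824

Area at t=0.816: 86.8824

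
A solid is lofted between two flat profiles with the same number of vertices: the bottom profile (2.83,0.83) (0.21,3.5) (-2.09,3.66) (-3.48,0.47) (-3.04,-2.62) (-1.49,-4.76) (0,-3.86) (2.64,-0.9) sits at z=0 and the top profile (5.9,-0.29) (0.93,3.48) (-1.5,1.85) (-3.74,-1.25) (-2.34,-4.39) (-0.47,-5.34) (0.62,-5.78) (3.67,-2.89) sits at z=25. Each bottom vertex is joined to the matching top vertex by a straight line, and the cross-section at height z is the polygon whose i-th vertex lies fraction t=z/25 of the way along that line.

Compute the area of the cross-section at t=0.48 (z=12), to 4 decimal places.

Cross-section at t=0.48: each vertex is (1-t)·p0[i] + t·p1[i].
  v1: (1-0.48)·(2.83,0.83) + 0.48·(5.9,-0.29) = (4.3036,0.2924)
  v2: (1-0.48)·(0.21,3.5) + 0.48·(0.93,3.48) = (0.5556,3.4904)
  v3: (1-0.48)·(-2.09,3.66) + 0.48·(-1.5,1.85) = (-1.8068,2.7912)
  v4: (1-0.48)·(-3.48,0.47) + 0.48·(-3.74,-1.25) = (-3.6048,-0.3556)
  v5: (1-0.48)·(-3.04,-2.62) + 0.48·(-2.34,-4.39) = (-2.7040,-3.4696)
  v6: (1-0.48)·(-1.49,-4.76) + 0.48·(-0.47,-5.34) = (-1.0004,-5.0384)
  v7: (1-0.48)·(0,-3.86) + 0.48·(0.62,-5.78) = (0.2976,-4.7816)
  v8: (1-0.48)·(2.64,-0.9) + 0.48·(3.67,-2.89) = (3.1344,-1.8552)
Shoelace sum Σ(x_i·y_{i+1} − x_{i+1}·y_i):
  i=1: 4.3036·3.4904 − 0.5556·0.2924 = +14.8588 (running +14.8588)
  i=2: 0.5556·2.7912 − -1.8068·3.4904 = +7.8572 (running +22.7161)
  i=3: -1.8068·-0.3556 − -3.6048·2.7912 = +10.7042 (running +33.4203)
  i=4: -3.6048·-3.4696 − -2.7040·-0.3556 = +11.5457 (running +44.9660)
  i=5: -2.7040·-5.0384 − -1.0004·-3.4696 = +10.1528 (running +55.1188)
  i=6: -1.0004·-4.7816 − 0.2976·-5.0384 = +6.2829 (running +61.4017)
  i=7: 0.2976·-1.8552 − 3.1344·-4.7816 = +14.4353 (running +75.8371)
  i=8: 3.1344·0.2924 − 4.3036·-1.8552 = +8.9005 (running +84.7376)
Area = |Σ|/2 = |84.7376|/2 = 42.3688

Area at t=0.48: 42.3688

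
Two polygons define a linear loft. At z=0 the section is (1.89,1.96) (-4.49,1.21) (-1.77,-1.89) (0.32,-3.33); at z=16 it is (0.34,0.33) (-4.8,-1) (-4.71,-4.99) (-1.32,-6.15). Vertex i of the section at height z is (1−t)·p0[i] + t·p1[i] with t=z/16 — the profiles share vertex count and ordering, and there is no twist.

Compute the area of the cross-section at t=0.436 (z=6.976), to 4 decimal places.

Area at t=0.436: 19.7498

Cross-section at t=0.436: each vertex is (1-t)·p0[i] + t·p1[i].
  v1: (1-0.436)·(1.89,1.96) + 0.436·(0.34,0.33) = (1.2142,1.2493)
  v2: (1-0.436)·(-4.49,1.21) + 0.436·(-4.8,-1) = (-4.6252,0.2464)
  v3: (1-0.436)·(-1.77,-1.89) + 0.436·(-4.71,-4.99) = (-3.0518,-3.2416)
  v4: (1-0.436)·(0.32,-3.33) + 0.436·(-1.32,-6.15) = (-0.3950,-4.5595)
Shoelace sum Σ(x_i·y_{i+1} − x_{i+1}·y_i):
  i=1: 1.2142·0.2464 − -4.6252·1.2493 = +6.0775 (running +6.0775)
  i=2: -4.6252·-3.2416 − -3.0518·0.2464 = +15.7450 (running +21.8225)
  i=3: -3.0518·-4.5595 − -0.3950·-3.2416 = +12.6344 (running +34.4569)
  i=4: -0.3950·1.2493 − 1.2142·-4.5595 = +5.0426 (running +39.4995)
Area = |Σ|/2 = |39.4995|/2 = 19.7498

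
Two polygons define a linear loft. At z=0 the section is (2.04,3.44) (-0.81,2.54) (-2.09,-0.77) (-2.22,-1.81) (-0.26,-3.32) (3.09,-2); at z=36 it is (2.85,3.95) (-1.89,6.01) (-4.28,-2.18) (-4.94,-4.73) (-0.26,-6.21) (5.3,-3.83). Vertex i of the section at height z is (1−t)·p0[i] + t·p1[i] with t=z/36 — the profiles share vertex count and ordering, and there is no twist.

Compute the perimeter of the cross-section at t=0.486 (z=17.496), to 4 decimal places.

Cross-section at t=0.486: each vertex is (1-t)·p0[i] + t·p1[i].
  v1: (1-0.486)·(2.04,3.44) + 0.486·(2.85,3.95) = (2.4337,3.6879)
  v2: (1-0.486)·(-0.81,2.54) + 0.486·(-1.89,6.01) = (-1.3349,4.2264)
  v3: (1-0.486)·(-2.09,-0.77) + 0.486·(-4.28,-2.18) = (-3.1543,-1.4553)
  v4: (1-0.486)·(-2.22,-1.81) + 0.486·(-4.94,-4.73) = (-3.5419,-3.2291)
  v5: (1-0.486)·(-0.26,-3.32) + 0.486·(-0.26,-6.21) = (-0.2600,-4.7245)
  v6: (1-0.486)·(3.09,-2) + 0.486·(5.3,-3.83) = (4.1641,-2.8894)
Perimeter = Σ |v_{i+1} − v_i|:
  edge 1→2: √(-3.7685² + 0.5386²) = 3.8068 (running 3.8068)
  edge 2→3: √(-1.8195² + -5.6817²) = 5.9659 (running 9.7727)
  edge 3→4: √(-0.3876² + -1.7739²) = 1.8157 (running 11.5884)
  edge 4→5: √(3.2819² + -1.4954²) = 3.6066 (running 15.1950)
  edge 5→6: √(4.4241² + 1.8352²) = 4.7896 (running 19.9846)
  edge 6→1: √(-1.7304² + 6.5772²) = 6.8011 (running 26.7856)
Perimeter = 26.7856

Perimeter at t=0.486: 26.7856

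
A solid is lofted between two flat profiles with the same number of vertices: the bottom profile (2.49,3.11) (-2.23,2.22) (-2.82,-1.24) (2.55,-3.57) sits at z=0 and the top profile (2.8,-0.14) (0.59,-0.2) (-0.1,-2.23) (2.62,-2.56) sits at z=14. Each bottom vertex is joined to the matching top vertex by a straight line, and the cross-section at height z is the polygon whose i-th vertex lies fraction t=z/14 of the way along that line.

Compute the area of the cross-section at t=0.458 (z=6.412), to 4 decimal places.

Area at t=0.458: 14.7082

Cross-section at t=0.458: each vertex is (1-t)·p0[i] + t·p1[i].
  v1: (1-0.458)·(2.49,3.11) + 0.458·(2.8,-0.14) = (2.6320,1.6215)
  v2: (1-0.458)·(-2.23,2.22) + 0.458·(0.59,-0.2) = (-0.9384,1.1116)
  v3: (1-0.458)·(-2.82,-1.24) + 0.458·(-0.1,-2.23) = (-1.5742,-1.6934)
  v4: (1-0.458)·(2.55,-3.57) + 0.458·(2.62,-2.56) = (2.5821,-3.1074)
Shoelace sum Σ(x_i·y_{i+1} − x_{i+1}·y_i):
  i=1: 2.6320·1.1116 − -0.9384·1.6215 = +4.4475 (running +4.4475)
  i=2: -0.9384·-1.6934 − -1.5742·1.1116 = +3.3392 (running +7.7867)
  i=3: -1.5742·-3.1074 − 2.5821·-1.6934 = +9.2643 (running +17.0510)
  i=4: 2.5821·1.6215 − 2.6320·-3.1074 = +12.3655 (running +29.4165)
Area = |Σ|/2 = |29.4165|/2 = 14.7082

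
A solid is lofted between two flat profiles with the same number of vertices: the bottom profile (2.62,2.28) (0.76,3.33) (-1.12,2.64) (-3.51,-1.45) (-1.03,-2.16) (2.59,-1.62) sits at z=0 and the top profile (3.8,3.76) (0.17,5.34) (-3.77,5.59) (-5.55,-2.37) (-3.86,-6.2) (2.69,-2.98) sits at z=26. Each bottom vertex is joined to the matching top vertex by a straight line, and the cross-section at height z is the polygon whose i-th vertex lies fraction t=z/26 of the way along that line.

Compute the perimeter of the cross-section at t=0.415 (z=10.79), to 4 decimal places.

Cross-section at t=0.415: each vertex is (1-t)·p0[i] + t·p1[i].
  v1: (1-0.415)·(2.62,2.28) + 0.415·(3.8,3.76) = (3.1097,2.8942)
  v2: (1-0.415)·(0.76,3.33) + 0.415·(0.17,5.34) = (0.5151,4.1641)
  v3: (1-0.415)·(-1.12,2.64) + 0.415·(-3.77,5.59) = (-2.2197,3.8642)
  v4: (1-0.415)·(-3.51,-1.45) + 0.415·(-5.55,-2.37) = (-4.3566,-1.8318)
  v5: (1-0.415)·(-1.03,-2.16) + 0.415·(-3.86,-6.2) = (-2.2045,-3.8366)
  v6: (1-0.415)·(2.59,-1.62) + 0.415·(2.69,-2.98) = (2.6315,-2.1844)
Perimeter = Σ |v_{i+1} − v_i|:
  edge 1→2: √(-2.5945² + 1.2699²) = 2.8887 (running 2.8887)
  edge 2→3: √(-2.7349² + -0.2999²) = 2.7513 (running 5.6400)
  edge 3→4: √(-2.1368² + -5.6960²) = 6.0837 (running 11.7236)
  edge 4→5: √(2.1521² + -2.0048²) = 2.9413 (running 14.6649)
  edge 5→6: √(4.8360² + 1.6522²) = 5.1104 (running 19.7753)
  edge 6→1: √(0.4782² + 5.0786²) = 5.1011 (running 24.8764)
Perimeter = 24.8764

Perimeter at t=0.415: 24.8764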